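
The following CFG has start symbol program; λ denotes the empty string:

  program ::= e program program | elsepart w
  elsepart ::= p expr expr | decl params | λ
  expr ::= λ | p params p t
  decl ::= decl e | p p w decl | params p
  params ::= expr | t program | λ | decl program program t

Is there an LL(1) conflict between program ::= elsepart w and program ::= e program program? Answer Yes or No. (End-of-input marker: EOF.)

No

FIRST(elsepart w) = { p, t, w } and FIRST(e program program) = { e }.
The FIRST sets are disjoint and neither alternative is nullable — no conflict.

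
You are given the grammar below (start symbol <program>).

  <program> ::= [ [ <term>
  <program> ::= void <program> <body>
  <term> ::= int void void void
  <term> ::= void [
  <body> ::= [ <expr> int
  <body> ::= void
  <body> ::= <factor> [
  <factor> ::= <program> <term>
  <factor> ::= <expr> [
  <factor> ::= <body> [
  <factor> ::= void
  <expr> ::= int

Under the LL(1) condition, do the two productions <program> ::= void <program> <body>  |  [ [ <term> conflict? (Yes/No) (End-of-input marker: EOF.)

FIRST(void <program> <body>) = { void } and FIRST([ [ <term>) = { [ }.
The FIRST sets are disjoint and neither alternative is nullable — no conflict.

No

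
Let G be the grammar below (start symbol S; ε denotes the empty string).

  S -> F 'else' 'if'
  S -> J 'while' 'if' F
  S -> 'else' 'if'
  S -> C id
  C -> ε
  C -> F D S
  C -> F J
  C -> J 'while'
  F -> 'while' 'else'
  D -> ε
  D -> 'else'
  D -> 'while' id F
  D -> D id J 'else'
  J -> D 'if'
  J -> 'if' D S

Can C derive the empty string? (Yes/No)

Yes

C has an ε-production, so C ⇒ ε.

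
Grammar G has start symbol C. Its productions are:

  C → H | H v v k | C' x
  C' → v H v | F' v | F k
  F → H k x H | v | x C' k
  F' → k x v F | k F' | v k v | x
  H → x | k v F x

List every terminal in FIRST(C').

{ k, v, x }

C' → v H v contributes {v}.
From C' → F' v: add FIRST(F') = { k, v, x }.
From C' → F k: add FIRST(F) = { k, v, x }.
Union: FIRST(C') = { k, v, x }.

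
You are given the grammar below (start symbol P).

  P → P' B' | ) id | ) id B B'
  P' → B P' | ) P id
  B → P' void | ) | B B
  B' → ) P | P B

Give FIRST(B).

From B → P' void: add FIRST(P') = { ) }.
B → ) contributes {)}.
From B → B B: add FIRST(B) = { ) }.
Union: FIRST(B) = { ) }.

{ ) }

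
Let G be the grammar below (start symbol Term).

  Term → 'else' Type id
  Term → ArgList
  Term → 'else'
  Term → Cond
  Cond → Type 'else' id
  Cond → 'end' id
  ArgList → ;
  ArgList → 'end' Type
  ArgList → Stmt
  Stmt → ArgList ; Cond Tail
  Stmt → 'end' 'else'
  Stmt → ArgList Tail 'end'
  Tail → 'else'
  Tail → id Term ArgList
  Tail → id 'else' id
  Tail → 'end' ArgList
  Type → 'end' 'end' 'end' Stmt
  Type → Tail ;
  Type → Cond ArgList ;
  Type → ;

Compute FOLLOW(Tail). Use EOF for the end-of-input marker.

{ EOF, 'else', 'end', ;, id }

In Stmt → ArgList ; Cond Tail: Tail is at the end, add FOLLOW(Stmt) = { EOF, 'else', 'end', ;, id }.
In Stmt → ArgList Tail 'end': add FIRST('end') = { 'end' }.
In Type → Tail ;: add FIRST(;) = { ; }.
Union: FOLLOW(Tail) = { EOF, 'else', 'end', ;, id }.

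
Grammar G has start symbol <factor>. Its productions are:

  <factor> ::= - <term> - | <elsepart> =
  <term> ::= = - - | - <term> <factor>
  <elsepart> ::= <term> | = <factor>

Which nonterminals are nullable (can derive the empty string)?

No nonterminal has an empty production or an RHS whose symbols are all nullable.

{ } (none)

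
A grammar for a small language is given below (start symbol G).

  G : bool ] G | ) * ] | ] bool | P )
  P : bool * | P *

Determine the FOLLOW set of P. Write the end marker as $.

In G : P ): add FIRST()) = { ) }.
In P : P *: add FIRST(*) = { * }.
Union: FOLLOW(P) = { ), * }.

{ ), * }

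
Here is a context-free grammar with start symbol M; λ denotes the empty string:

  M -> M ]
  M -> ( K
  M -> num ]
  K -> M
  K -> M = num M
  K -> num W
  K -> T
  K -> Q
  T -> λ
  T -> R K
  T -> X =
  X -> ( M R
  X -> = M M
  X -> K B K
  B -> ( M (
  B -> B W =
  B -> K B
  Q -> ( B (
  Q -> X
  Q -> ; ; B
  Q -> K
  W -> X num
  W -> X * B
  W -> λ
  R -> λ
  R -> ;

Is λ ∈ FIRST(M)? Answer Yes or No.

Nullable nonterminals: K, Q, R, T, W.
No production of M has an RHS whose symbols are all nullable, so M is not nullable.

No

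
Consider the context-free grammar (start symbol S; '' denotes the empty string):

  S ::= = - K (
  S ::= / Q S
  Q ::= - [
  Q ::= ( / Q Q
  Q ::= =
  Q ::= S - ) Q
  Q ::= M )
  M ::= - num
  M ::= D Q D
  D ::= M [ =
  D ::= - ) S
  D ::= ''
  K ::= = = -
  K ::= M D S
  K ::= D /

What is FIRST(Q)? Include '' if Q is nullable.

Q ::= - [ contributes {-}.
Q ::= ( / Q Q contributes {(}.
Q ::= = contributes {=}.
From Q ::= S - ) Q: add FIRST(S) = { /, = }.
From Q ::= M ): add FIRST(M) = { (, -, /, = }.
Union: FIRST(Q) = { (, -, /, = }.

{ (, -, /, = }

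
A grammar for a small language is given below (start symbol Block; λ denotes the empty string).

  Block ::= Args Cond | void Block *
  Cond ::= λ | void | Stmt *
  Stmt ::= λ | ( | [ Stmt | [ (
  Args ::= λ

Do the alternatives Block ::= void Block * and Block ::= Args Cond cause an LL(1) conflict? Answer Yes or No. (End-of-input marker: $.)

FIRST(void Block *) = { void } and FIRST(Args Cond) = { (, *, [, void, λ }.
Both contain void, so the two alternatives are not disjoint — LL(1) conflict.

Yes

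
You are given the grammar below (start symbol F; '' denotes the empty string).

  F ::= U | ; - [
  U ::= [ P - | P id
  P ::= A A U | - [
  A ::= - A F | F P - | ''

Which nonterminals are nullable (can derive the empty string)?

Directly nullable (have an ''-production): A.
No other nonterminal has a production whose RHS symbols are all nullable.

{ A }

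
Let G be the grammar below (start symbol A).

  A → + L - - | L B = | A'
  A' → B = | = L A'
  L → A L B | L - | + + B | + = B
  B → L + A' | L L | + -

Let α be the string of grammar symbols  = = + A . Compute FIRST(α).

= is a terminal; add {=} and stop.

{ = }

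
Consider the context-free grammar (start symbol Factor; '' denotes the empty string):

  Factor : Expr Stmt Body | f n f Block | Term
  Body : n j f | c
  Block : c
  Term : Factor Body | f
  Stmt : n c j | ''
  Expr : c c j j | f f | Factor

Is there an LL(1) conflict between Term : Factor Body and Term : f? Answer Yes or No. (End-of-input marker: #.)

FIRST(Factor Body) = { c, f } and FIRST(f) = { f }.
Both contain f, so the two alternatives are not disjoint — LL(1) conflict.

Yes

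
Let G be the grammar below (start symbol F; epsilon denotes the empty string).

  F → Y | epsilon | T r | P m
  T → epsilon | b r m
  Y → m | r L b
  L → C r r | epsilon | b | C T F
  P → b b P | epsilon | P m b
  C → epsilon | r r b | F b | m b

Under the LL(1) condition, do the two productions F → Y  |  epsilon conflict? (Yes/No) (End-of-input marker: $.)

FIRST(Y) = { m, r } and FIRST(epsilon) = { epsilon }.
The second is nullable but FOLLOW(F) = { $, b } is disjoint from FIRST of the first.

No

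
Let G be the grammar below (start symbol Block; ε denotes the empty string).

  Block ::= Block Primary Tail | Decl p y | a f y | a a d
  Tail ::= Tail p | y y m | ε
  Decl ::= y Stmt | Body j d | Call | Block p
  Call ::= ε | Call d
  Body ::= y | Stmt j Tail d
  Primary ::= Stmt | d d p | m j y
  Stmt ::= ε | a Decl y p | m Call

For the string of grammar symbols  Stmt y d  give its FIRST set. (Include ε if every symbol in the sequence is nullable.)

{ a, m, y }

Add FIRST(Stmt)\{ε} = { a, m }; Stmt is nullable, continue.
y is a terminal; add {y} and stop.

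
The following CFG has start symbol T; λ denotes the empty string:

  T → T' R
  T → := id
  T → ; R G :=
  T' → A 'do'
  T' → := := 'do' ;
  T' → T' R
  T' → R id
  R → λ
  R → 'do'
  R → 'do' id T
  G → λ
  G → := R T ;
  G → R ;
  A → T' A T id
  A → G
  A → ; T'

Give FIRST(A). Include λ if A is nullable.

{ 'do', :=, ;, id, λ }

From A → T' A T id: add FIRST(T') = { 'do', :=, ;, id }.
From A → G: add FIRST(G) = { 'do', :=, ;, λ } (including λ since G is nullable).
A → ; T' contributes {;}.
Union: FIRST(A) = { 'do', :=, ;, id, λ }.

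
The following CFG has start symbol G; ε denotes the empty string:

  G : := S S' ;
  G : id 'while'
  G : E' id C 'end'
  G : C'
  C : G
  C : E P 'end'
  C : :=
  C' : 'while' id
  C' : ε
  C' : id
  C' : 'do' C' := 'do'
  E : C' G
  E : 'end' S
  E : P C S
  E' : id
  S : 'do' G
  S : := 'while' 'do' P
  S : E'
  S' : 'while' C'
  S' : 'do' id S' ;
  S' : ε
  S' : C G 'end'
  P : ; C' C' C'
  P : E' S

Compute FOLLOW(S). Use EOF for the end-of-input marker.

In G : := S S' ;: add FIRST(S' ;) = { 'do', 'end', 'while', :=, ;, id }.
In E : 'end' S: S is at the end, add FOLLOW(E) = { ;, id }.
In E : P C S: S is at the end, add FOLLOW(E) = { ;, id }.
In P : E' S: S is at the end, add FOLLOW(P) = { 'do', 'end', 'while', :=, ;, id }.
Union: FOLLOW(S) = { 'do', 'end', 'while', :=, ;, id }.

{ 'do', 'end', 'while', :=, ;, id }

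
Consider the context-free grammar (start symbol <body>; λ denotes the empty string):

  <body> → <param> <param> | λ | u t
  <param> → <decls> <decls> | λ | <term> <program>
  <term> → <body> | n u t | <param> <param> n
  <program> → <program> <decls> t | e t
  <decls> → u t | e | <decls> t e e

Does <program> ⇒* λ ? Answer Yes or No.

No

Nullable nonterminals: <body>, <param>, <term>.
No production of <program> has an RHS whose symbols are all nullable, so <program> is not nullable.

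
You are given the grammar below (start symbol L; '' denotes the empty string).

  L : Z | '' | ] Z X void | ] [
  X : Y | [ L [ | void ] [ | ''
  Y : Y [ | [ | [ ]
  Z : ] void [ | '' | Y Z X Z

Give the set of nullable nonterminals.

{ L, X, Z }

Directly nullable (have an ''-production): L, X, Z.
No other nonterminal has a production whose RHS symbols are all nullable.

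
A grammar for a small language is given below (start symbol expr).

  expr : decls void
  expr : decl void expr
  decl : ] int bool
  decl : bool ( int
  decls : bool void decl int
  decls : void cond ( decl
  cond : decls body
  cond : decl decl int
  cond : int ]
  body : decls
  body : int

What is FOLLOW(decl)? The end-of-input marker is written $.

In expr : decl void expr: add FIRST(void expr) = { void }.
In decls : bool void decl int: add FIRST(int) = { int }.
In decls : void cond ( decl: decl is at the end, add FOLLOW(decls) = { (, bool, int, void }.
In cond : decl decl int: add FIRST(decl int) = { ], bool }.
In cond : decl decl int: add FIRST(int) = { int }.
Union: FOLLOW(decl) = { (, ], bool, int, void }.

{ (, ], bool, int, void }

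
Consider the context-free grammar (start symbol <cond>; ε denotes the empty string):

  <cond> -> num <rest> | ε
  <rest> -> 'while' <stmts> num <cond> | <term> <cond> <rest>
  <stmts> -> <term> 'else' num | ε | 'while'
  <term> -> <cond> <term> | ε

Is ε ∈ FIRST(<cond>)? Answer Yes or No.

Yes

<cond> has an ε-production, so <cond> ⇒ ε.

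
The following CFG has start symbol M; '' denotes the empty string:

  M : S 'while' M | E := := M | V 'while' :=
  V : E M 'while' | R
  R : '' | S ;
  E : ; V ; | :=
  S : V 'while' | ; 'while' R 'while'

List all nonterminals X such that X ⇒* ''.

Directly nullable (have an ''-production): R.
V : R with every symbol nullable, so V is nullable.
No other nonterminal has a production whose RHS symbols are all nullable.

{ R, V }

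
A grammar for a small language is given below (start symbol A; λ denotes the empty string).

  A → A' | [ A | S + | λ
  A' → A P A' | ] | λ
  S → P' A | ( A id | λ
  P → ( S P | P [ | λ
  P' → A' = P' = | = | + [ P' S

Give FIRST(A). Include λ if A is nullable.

From A → A': add FIRST(A') = { (, +, =, [, ], λ } (including λ since A' is nullable).
A → [ A contributes {[}.
From A → S +: S nullable, take FIRST(S) ∪ {+} = { (, +, =, [, ] }.
A → λ contributes λ.
Union: FIRST(A) = { (, +, =, [, ], λ }.

{ (, +, =, [, ], λ }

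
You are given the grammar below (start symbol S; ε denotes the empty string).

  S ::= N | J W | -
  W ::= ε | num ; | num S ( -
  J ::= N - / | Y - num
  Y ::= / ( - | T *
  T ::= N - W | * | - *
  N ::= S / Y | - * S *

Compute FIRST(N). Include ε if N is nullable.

From N ::= S / Y: add FIRST(S) = { *, -, / }.
N ::= - * S * contributes {-}.
Union: FIRST(N) = { *, -, / }.

{ *, -, / }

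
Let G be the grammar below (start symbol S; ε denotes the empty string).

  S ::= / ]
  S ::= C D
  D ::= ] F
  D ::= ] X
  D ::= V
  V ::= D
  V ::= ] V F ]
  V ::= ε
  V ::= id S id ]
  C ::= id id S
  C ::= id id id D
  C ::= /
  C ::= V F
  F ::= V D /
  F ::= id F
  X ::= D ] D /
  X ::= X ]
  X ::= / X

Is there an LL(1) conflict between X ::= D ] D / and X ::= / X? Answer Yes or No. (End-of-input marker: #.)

No

FIRST(D ] D /) = { ], id } and FIRST(/ X) = { / }.
The FIRST sets are disjoint and neither alternative is nullable — no conflict.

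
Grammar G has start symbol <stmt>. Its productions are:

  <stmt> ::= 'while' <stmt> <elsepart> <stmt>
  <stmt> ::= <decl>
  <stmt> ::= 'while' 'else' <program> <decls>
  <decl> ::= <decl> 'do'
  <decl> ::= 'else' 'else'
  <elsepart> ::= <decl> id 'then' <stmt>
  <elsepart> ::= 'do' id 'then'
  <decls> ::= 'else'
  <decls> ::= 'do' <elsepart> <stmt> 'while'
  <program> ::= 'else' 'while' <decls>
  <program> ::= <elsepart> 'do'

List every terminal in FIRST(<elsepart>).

From <elsepart> ::= <decl> id 'then' <stmt>: add FIRST(<decl>) = { 'else' }.
<elsepart> ::= 'do' id 'then' contributes {'do'}.
Union: FIRST(<elsepart>) = { 'do', 'else' }.

{ 'do', 'else' }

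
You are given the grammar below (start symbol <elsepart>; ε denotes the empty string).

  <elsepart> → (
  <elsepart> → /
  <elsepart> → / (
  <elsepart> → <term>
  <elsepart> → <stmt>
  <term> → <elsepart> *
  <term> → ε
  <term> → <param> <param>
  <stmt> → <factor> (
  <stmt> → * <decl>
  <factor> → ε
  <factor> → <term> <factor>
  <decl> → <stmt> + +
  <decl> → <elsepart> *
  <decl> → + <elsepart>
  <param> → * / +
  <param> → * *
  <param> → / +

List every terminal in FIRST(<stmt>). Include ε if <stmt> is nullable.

{ (, *, / }

From <stmt> → <factor> (: <factor> nullable, take FIRST(<factor>) ∪ {(} = { (, *, / }.
<stmt> → * <decl> contributes {*}.
Union: FIRST(<stmt>) = { (, *, / }.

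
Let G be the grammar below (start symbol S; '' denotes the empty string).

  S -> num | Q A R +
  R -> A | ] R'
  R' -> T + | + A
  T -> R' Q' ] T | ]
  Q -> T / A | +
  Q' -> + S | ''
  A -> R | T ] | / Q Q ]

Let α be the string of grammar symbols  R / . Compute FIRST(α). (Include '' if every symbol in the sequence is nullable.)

{ +, /, ] }

Add FIRST(R) = { +, /, ] }; R is not nullable, stop.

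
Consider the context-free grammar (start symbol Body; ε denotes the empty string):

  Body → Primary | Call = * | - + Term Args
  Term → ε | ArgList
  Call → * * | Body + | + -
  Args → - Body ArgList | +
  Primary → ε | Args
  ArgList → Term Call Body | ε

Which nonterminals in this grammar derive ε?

Directly nullable (have an ε-production): Term, Primary, ArgList.
Body → Primary with every symbol nullable, so Body is nullable.
No other nonterminal has a production whose RHS symbols are all nullable.

{ ArgList, Body, Primary, Term }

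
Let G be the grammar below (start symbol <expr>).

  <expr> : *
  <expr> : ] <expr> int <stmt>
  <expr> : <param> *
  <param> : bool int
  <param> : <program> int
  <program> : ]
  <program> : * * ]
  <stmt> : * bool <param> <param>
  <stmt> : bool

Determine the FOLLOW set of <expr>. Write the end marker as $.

<expr> is the start symbol, so $ ∈ FOLLOW(<expr>).
In <expr> : ] <expr> int <stmt>: add FIRST(int <stmt>) = { int }.
Union: FOLLOW(<expr>) = { $, int }.

{ $, int }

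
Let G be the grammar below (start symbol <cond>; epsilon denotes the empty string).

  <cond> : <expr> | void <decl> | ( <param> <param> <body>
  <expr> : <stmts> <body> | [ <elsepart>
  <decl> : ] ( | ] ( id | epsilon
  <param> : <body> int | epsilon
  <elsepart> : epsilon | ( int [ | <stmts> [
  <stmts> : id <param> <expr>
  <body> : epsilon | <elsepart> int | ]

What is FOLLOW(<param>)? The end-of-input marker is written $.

In <cond> : ( <param> <param> <body>: add FIRST(<param> <body>)\{epsilon} = { (, ], id, int }.
  Since <param> <body> is nullable, also add FOLLOW(<cond>) = { $ }.
In <cond> : ( <param> <param> <body>: add FIRST(<body>)\{epsilon} = { (, ], id, int }.
  Since <body> is nullable, also add FOLLOW(<cond>) = { $ }.
In <stmts> : id <param> <expr>: add FIRST(<expr>) = { [, id }.
Union: FOLLOW(<param>) = { $, (, [, ], id, int }.

{ $, (, [, ], id, int }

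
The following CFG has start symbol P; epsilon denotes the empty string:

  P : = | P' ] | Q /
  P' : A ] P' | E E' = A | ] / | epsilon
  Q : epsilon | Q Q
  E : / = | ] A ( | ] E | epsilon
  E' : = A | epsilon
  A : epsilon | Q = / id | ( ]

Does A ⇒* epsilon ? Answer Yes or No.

A has an epsilon-production, so A ⇒ epsilon.

Yes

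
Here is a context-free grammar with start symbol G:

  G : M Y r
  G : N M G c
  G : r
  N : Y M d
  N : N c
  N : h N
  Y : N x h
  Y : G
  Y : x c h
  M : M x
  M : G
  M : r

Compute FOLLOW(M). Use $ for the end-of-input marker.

In G : M Y r: add FIRST(Y r) = { h, r, x }.
In G : N M G c: add FIRST(G c) = { h, r, x }.
In N : Y M d: add FIRST(d) = { d }.
In M : M x: add FIRST(x) = { x }.
Union: FOLLOW(M) = { d, h, r, x }.

{ d, h, r, x }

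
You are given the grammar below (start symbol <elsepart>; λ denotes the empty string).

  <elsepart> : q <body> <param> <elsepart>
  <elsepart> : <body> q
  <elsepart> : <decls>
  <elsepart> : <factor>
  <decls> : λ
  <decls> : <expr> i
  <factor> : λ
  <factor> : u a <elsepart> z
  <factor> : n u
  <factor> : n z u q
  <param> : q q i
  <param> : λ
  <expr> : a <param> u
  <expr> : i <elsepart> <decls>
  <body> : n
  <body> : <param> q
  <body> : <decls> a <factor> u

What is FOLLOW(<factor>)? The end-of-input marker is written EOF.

In <elsepart> : <factor>: <factor> is at the end, add FOLLOW(<elsepart>) = { EOF, a, i, z }.
In <body> : <decls> a <factor> u: add FIRST(u) = { u }.
Union: FOLLOW(<factor>) = { EOF, a, i, u, z }.

{ EOF, a, i, u, z }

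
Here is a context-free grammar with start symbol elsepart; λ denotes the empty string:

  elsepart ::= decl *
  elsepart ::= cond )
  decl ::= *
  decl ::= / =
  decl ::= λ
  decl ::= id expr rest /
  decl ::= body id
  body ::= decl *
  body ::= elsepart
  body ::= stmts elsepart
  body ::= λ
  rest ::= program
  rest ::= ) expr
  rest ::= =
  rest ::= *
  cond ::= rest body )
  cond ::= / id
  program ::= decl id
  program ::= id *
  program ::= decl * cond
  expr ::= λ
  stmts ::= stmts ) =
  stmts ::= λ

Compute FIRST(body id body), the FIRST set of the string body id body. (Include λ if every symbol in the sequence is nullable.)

Add FIRST(body)\{λ} = { ), *, /, =, id }; body is nullable, continue.
id is a terminal; add {id} and stop.

{ ), *, /, =, id }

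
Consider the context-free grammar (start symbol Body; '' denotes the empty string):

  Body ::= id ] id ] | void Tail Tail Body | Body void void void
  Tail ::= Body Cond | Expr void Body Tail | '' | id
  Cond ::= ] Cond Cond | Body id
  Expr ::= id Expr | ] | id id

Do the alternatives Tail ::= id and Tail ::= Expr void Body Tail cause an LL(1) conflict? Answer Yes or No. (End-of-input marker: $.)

FIRST(id) = { id } and FIRST(Expr void Body Tail) = { ], id }.
Both contain id, so the two alternatives are not disjoint — LL(1) conflict.

Yes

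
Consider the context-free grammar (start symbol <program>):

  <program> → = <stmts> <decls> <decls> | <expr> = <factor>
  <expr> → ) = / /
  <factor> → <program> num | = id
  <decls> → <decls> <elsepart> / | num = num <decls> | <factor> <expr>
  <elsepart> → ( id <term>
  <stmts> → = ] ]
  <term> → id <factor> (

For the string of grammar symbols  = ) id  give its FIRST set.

= is a terminal; add {=} and stop.

{ = }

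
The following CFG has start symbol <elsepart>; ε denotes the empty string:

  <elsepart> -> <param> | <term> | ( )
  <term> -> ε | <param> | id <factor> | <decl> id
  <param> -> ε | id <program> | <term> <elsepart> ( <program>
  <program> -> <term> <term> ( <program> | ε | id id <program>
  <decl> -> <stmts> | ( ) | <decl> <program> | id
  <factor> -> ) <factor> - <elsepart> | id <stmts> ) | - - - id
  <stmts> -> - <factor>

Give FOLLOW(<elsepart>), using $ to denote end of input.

<elsepart> is the start symbol, so $ ∈ FOLLOW(<elsepart>).
In <param> -> <term> <elsepart> ( <program>: add FIRST(( <program>) = { ( }.
In <factor> -> ) <factor> - <elsepart>: <elsepart> is at the end, add FOLLOW(<factor>) = { $, (, ), -, id }.
Union: FOLLOW(<elsepart>) = { $, (, ), -, id }.

{ $, (, ), -, id }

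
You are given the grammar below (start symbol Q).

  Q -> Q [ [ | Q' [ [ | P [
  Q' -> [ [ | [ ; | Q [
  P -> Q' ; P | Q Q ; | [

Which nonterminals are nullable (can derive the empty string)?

No nonterminal has an empty production or an RHS whose symbols are all nullable.

{ } (none)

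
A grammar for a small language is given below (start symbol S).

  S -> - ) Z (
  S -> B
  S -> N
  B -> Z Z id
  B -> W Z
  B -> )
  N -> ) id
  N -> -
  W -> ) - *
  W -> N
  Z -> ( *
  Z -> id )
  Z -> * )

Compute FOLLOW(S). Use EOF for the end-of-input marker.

S is the start symbol, so EOF ∈ FOLLOW(S).
Union: FOLLOW(S) = { EOF }.

{ EOF }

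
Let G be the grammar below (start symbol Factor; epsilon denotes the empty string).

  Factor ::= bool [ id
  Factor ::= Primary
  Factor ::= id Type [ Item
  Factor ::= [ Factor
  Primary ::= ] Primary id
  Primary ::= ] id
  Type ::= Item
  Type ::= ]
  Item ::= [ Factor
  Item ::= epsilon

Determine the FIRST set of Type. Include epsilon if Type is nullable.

{ [, ], epsilon }

From Type ::= Item: add FIRST(Item) = { [, epsilon } (including epsilon since Item is nullable).
Type ::= ] contributes {]}.
Union: FIRST(Type) = { [, ], epsilon }.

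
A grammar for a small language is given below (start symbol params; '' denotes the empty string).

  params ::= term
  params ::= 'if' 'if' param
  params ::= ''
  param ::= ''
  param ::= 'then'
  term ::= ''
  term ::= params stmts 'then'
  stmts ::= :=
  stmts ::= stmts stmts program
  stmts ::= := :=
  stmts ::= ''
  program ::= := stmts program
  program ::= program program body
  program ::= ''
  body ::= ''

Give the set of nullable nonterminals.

Directly nullable (have an ''-production): params, param, term, stmts, program, body.

{ body, param, params, program, stmts, term }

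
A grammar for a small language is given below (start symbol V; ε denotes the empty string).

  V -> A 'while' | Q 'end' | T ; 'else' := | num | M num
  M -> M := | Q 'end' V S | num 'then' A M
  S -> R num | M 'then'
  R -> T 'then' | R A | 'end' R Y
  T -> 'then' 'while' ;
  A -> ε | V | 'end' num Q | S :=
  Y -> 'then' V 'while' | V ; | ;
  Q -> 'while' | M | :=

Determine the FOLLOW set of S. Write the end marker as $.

{ 'end', 'then', 'while', :=, ;, num }

In M -> Q 'end' V S: S is at the end, add FOLLOW(M) = { 'end', 'then', 'while', :=, ;, num }.
In A -> S :=: add FIRST(:=) = { := }.
Union: FOLLOW(S) = { 'end', 'then', 'while', :=, ;, num }.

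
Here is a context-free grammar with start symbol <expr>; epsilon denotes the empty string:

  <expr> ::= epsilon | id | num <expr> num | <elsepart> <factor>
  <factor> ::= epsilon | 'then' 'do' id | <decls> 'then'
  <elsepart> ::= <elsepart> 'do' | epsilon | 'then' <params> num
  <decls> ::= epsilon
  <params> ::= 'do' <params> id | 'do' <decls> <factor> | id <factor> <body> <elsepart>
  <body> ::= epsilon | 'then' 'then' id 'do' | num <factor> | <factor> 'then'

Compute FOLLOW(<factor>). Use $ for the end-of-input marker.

In <expr> ::= <elsepart> <factor>: <factor> is at the end, add FOLLOW(<expr>) = { $, num }.
In <params> ::= 'do' <decls> <factor>: <factor> is at the end, add FOLLOW(<params>) = { id, num }.
In <params> ::= id <factor> <body> <elsepart>: add FIRST(<body> <elsepart>)\{epsilon} = { 'do', 'then', num }.
  Since <body> <elsepart> is nullable, also add FOLLOW(<params>) = { id, num }.
In <body> ::= num <factor>: <factor> is at the end, add FOLLOW(<body>) = { 'do', 'then', id, num }.
In <body> ::= <factor> 'then': add FIRST('then') = { 'then' }.
Union: FOLLOW(<factor>) = { $, 'do', 'then', id, num }.

{ $, 'do', 'then', id, num }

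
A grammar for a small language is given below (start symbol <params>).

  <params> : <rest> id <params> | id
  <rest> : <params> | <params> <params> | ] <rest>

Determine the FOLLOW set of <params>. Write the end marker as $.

<params> is the start symbol, so $ ∈ FOLLOW(<params>).
In <params> : <rest> id <params>: <params> is at the end, add FOLLOW(<params>) = { $, ], id }.
In <rest> : <params>: <params> is at the end, add FOLLOW(<rest>) = { id }.
In <rest> : <params> <params>: add FIRST(<params>) = { ], id }.
In <rest> : <params> <params>: <params> is at the end, add FOLLOW(<rest>) = { id }.
Union: FOLLOW(<params>) = { $, ], id }.

{ $, ], id }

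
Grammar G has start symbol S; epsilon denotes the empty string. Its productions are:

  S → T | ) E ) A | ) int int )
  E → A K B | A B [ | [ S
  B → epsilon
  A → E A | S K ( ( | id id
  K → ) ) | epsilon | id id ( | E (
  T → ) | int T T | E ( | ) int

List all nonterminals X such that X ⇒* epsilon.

Directly nullable (have an epsilon-production): B, K.
No other nonterminal has a production whose RHS symbols are all nullable.

{ B, K }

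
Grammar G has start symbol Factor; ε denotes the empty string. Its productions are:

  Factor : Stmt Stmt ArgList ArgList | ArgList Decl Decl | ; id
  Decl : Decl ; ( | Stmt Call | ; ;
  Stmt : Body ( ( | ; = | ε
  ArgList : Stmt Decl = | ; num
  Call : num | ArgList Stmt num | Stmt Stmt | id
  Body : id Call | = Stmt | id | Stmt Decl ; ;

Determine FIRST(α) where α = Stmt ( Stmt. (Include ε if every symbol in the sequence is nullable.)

{ (, ;, =, id, num }

Add FIRST(Stmt)\{ε} = { ;, =, id, num }; Stmt is nullable, continue.
( is a terminal; add {(} and stop.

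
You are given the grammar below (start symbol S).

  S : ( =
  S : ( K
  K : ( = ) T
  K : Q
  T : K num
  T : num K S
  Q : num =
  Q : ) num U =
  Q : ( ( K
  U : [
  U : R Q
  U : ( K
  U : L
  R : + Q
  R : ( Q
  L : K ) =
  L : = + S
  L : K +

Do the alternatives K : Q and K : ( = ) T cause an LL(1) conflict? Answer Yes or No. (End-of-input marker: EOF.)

FIRST(Q) = { (, ), num } and FIRST(( = ) T) = { ( }.
Both contain (, so the two alternatives are not disjoint — LL(1) conflict.

Yes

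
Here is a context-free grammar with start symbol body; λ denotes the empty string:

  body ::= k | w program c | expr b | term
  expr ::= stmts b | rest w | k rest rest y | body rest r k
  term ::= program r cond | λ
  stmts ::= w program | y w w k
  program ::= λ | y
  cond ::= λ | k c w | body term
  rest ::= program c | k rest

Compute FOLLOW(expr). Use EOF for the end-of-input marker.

In body ::= expr b: add FIRST(b) = { b }.
Union: FOLLOW(expr) = { b }.

{ b }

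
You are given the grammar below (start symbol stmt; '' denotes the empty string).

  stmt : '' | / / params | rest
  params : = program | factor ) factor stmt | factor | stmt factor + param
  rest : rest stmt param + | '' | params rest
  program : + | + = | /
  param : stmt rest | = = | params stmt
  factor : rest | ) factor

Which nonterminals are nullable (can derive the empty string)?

Directly nullable (have an ''-production): stmt, rest.
param : stmt rest with every symbol nullable, so param is nullable.
factor : rest with every symbol nullable, so factor is nullable.
params : factor with every symbol nullable, so params is nullable.
No other nonterminal has a production whose RHS symbols are all nullable.

{ factor, param, params, rest, stmt }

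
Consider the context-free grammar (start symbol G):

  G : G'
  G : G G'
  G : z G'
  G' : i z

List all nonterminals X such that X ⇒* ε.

{ } (none)

No nonterminal has an empty production or an RHS whose symbols are all nullable.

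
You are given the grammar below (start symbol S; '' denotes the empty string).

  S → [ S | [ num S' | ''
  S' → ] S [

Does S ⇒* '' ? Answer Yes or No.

Yes

S has an ''-production, so S ⇒ ''.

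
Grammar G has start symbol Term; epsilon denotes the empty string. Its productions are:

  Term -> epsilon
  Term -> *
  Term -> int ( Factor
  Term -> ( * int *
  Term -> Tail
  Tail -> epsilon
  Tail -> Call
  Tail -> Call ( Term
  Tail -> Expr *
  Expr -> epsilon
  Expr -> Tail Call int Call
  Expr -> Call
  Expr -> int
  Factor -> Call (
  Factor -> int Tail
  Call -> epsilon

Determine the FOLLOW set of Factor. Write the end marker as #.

In Term -> int ( Factor: Factor is at the end, add FOLLOW(Term) = { #, int }.
Union: FOLLOW(Factor) = { #, int }.

{ #, int }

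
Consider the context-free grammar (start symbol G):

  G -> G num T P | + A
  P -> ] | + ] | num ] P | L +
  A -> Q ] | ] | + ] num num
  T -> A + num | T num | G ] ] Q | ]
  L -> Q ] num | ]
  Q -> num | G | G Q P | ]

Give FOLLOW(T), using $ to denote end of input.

{ +, ], num }

In G -> G num T P: add FIRST(P) = { +, ], num }.
In T -> T num: add FIRST(num) = { num }.
Union: FOLLOW(T) = { +, ], num }.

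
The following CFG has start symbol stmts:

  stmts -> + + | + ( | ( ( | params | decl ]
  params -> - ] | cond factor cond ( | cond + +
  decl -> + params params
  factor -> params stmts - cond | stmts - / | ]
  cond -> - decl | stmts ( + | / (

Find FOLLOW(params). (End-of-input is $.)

{ $, (, +, -, /, ] }

In stmts -> params: params is at the end, add FOLLOW(stmts) = { $, (, - }.
In decl -> + params params: add FIRST(params) = { (, +, -, / }.
In decl -> + params params: params is at the end, add FOLLOW(decl) = { (, +, -, /, ] }.
In factor -> params stmts - cond: add FIRST(stmts - cond) = { (, +, -, / }.
Union: FOLLOW(params) = { $, (, +, -, /, ] }.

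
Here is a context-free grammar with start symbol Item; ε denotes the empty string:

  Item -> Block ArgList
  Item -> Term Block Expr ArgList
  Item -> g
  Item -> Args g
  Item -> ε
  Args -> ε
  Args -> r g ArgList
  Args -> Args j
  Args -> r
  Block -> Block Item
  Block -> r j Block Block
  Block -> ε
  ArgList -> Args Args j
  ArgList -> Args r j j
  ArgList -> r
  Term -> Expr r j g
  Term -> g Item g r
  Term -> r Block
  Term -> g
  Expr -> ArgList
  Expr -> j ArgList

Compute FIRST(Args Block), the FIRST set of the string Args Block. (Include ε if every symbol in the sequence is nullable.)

Add FIRST(Args)\{ε} = { j, r }; Args is nullable, continue.
Add FIRST(Block)\{ε} = { g, j, r }; Block is nullable, continue.
Every symbol is nullable, so include ε.

{ g, j, r, ε }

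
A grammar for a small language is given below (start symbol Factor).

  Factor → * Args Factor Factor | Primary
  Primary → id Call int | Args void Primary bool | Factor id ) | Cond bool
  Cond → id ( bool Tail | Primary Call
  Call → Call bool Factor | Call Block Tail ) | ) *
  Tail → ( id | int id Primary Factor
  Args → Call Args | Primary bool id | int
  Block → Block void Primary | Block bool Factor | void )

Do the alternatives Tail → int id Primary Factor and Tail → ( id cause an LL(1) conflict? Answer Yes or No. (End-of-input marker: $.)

No

FIRST(int id Primary Factor) = { int } and FIRST(( id) = { ( }.
The FIRST sets are disjoint and neither alternative is nullable — no conflict.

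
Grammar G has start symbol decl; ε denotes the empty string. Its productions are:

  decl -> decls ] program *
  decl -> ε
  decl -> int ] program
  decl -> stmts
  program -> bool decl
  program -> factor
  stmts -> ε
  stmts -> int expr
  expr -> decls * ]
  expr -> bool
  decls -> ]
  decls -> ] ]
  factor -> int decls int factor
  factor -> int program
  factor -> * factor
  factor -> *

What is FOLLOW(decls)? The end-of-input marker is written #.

{ *, ], int }

In decl -> decls ] program *: add FIRST(] program *) = { ] }.
In expr -> decls * ]: add FIRST(* ]) = { * }.
In factor -> int decls int factor: add FIRST(int factor) = { int }.
Union: FOLLOW(decls) = { *, ], int }.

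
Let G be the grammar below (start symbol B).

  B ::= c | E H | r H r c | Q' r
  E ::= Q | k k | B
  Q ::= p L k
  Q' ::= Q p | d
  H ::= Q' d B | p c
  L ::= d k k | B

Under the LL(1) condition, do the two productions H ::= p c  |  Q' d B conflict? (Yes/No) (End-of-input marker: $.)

Yes

FIRST(p c) = { p } and FIRST(Q' d B) = { d, p }.
Both contain p, so the two alternatives are not disjoint — LL(1) conflict.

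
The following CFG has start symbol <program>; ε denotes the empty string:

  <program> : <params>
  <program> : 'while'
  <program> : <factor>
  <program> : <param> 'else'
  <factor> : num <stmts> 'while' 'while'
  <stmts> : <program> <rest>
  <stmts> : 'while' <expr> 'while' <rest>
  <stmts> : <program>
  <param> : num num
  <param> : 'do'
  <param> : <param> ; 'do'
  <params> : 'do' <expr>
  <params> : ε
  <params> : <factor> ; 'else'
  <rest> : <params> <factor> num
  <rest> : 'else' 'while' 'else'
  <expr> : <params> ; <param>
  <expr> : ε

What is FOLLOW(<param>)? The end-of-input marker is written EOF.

In <program> : <param> 'else': add FIRST('else') = { 'else' }.
In <param> : <param> ; 'do': add FIRST(; 'do') = { ; }.
In <expr> : <params> ; <param>: <param> is at the end, add FOLLOW(<expr>) = { EOF, 'do', 'else', 'while', ;, num }.
Union: FOLLOW(<param>) = { EOF, 'do', 'else', 'while', ;, num }.

{ EOF, 'do', 'else', 'while', ;, num }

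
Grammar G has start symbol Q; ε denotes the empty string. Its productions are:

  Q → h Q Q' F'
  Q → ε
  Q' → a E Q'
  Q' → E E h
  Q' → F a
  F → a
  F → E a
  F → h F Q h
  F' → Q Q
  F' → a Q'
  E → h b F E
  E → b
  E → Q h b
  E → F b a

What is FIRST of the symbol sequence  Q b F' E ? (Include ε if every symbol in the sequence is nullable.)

{ b, h }

Add FIRST(Q)\{ε} = { h }; Q is nullable, continue.
b is a terminal; add {b} and stop.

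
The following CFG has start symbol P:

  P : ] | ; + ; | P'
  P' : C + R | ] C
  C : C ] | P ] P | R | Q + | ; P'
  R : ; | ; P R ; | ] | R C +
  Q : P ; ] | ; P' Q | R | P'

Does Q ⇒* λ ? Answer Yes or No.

No nonterminal in this grammar is nullable.
No production of Q has an RHS whose symbols are all nullable, so Q is not nullable.

No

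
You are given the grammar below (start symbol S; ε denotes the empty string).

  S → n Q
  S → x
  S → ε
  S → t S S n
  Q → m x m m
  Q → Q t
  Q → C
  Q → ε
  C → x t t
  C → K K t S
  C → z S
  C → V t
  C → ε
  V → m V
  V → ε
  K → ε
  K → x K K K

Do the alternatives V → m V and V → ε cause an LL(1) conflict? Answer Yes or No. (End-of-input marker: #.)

FIRST(m V) = { m } and FIRST(ε) = { ε }.
The second is nullable but FOLLOW(V) = { t } is disjoint from FIRST of the first.

No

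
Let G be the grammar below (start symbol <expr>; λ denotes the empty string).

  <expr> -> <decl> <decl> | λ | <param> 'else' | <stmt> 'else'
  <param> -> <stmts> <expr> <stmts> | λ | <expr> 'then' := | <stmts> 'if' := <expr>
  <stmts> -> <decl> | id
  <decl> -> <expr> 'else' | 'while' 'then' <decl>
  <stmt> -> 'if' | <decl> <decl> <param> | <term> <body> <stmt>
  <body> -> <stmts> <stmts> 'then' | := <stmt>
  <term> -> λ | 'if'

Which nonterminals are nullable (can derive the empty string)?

{ <expr>, <param>, <term> }

Directly nullable (have an λ-production): <expr>, <param>, <term>.
No other nonterminal has a production whose RHS symbols are all nullable.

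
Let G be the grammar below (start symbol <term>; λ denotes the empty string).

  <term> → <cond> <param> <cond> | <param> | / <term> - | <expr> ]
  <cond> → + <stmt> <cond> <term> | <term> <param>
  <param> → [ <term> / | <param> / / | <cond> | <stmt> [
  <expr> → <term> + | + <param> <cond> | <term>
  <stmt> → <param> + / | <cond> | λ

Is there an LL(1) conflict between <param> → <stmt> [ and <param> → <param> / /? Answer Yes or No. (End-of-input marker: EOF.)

FIRST(<stmt> [) = { +, /, [ } and FIRST(<param> / /) = { +, /, [ }.
Both contain +, so the two alternatives are not disjoint — LL(1) conflict.

Yes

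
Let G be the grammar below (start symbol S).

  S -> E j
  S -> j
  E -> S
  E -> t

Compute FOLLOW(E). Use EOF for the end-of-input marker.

In S -> E j: add FIRST(j) = { j }.
Union: FOLLOW(E) = { j }.

{ j }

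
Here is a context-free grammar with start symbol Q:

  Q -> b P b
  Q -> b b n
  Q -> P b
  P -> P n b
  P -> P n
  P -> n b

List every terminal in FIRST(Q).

{ b, n }

Q -> b P b contributes {b}.
Q -> b b n contributes {b}.
From Q -> P b: add FIRST(P) = { n }.
Union: FIRST(Q) = { b, n }.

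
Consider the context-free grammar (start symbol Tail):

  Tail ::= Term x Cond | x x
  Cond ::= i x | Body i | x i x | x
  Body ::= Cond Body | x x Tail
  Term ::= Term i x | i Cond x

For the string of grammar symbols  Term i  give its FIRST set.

{ i }

Add FIRST(Term) = { i }; Term is not nullable, stop.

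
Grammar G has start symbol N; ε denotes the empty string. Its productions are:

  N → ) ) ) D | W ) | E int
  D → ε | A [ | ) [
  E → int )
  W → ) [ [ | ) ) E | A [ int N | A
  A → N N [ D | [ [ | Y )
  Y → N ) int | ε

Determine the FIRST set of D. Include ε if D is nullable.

{ ), [, int, ε }

D → ε contributes ε.
From D → A [: add FIRST(A) = { ), [, int }.
D → ) [ contributes {)}.
Union: FIRST(D) = { ), [, int, ε }.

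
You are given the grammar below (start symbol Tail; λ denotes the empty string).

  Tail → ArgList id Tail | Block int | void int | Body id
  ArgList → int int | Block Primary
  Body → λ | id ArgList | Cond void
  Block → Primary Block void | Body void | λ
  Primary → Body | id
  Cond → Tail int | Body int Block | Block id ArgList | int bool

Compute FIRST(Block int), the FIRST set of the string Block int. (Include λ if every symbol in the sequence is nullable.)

{ id, int, void }

Add FIRST(Block)\{λ} = { id, int, void }; Block is nullable, continue.
int is a terminal; add {int} and stop.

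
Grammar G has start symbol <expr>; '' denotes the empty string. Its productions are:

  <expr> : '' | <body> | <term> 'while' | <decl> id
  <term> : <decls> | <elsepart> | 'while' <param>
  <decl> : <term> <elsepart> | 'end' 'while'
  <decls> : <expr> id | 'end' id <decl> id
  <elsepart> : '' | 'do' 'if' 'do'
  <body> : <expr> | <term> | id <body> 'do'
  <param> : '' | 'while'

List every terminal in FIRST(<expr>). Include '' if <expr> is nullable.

{ 'do', 'end', 'while', id, '' }

<expr> : '' contributes ''.
From <expr> : <body>: add FIRST(<body>) = { 'do', 'end', 'while', id, '' } (including '' since <body> is nullable).
From <expr> : <term> 'while': <term> nullable, take FIRST(<term>) ∪ {'while'} = { 'do', 'end', 'while', id }.
From <expr> : <decl> id: <decl> nullable, take FIRST(<decl>) ∪ {id} = { 'do', 'end', 'while', id }.
Union: FIRST(<expr>) = { 'do', 'end', 'while', id, '' }.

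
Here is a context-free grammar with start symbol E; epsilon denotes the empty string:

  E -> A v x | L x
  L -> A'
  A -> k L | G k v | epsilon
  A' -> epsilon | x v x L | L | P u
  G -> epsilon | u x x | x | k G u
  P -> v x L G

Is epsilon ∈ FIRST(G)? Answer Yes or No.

G has an epsilon-production, so G ⇒ epsilon.

Yes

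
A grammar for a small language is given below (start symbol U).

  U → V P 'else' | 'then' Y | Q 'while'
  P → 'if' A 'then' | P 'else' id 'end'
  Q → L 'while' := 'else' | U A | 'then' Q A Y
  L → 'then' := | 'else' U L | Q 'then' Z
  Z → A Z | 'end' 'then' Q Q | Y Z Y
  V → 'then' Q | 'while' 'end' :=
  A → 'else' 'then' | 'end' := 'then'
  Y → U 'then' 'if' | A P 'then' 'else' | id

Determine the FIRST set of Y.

From Y → U 'then' 'if': add FIRST(U) = { 'else', 'then', 'while' }.
From Y → A P 'then' 'else': add FIRST(A) = { 'else', 'end' }.
Y → id contributes {id}.
Union: FIRST(Y) = { 'else', 'end', 'then', 'while', id }.

{ 'else', 'end', 'then', 'while', id }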